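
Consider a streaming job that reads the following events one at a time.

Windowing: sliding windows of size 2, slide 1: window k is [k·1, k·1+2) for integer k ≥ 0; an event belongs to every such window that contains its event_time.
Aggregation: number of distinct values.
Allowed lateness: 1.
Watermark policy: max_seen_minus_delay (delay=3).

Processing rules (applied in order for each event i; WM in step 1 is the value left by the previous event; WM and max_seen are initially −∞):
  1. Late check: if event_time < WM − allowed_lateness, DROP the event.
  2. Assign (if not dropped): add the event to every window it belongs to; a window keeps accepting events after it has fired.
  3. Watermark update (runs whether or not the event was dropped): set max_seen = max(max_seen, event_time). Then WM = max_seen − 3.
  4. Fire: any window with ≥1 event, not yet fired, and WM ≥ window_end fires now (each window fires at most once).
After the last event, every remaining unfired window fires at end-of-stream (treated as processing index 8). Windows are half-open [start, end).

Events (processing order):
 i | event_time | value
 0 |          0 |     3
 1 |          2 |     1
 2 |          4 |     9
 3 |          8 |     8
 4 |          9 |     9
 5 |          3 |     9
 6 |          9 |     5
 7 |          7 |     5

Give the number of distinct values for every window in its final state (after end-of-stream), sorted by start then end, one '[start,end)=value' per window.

i=0 t=0 v=3: → [0,2); WM=-3
i=1 t=2 v=1: → [2,4),[1,3); WM=-1
i=2 t=4 v=9: → [4,6),[3,5); WM=1
i=3 t=8 v=8: → [8,10),[7,9); WM=5; [0,2) fires=1 [1,3) fires=1 [2,4) fires=1 [3,5) fires=1
i=4 t=9 v=9: → [9,11),[8,10); WM=6; [4,6) fires=1
i=5 t=3 v=9: DROP (t<6-1); WM=6
i=6 t=9 v=5: → [9,11),[8,10); WM=6
i=7 t=7 v=5: → [7,9),[6,8); WM=6

[0,2)=1 [1,3)=1 [2,4)=1 [3,5)=1 [4,6)=1 [6,8)=1 [7,9)=2 [8,10)=3 [9,11)=2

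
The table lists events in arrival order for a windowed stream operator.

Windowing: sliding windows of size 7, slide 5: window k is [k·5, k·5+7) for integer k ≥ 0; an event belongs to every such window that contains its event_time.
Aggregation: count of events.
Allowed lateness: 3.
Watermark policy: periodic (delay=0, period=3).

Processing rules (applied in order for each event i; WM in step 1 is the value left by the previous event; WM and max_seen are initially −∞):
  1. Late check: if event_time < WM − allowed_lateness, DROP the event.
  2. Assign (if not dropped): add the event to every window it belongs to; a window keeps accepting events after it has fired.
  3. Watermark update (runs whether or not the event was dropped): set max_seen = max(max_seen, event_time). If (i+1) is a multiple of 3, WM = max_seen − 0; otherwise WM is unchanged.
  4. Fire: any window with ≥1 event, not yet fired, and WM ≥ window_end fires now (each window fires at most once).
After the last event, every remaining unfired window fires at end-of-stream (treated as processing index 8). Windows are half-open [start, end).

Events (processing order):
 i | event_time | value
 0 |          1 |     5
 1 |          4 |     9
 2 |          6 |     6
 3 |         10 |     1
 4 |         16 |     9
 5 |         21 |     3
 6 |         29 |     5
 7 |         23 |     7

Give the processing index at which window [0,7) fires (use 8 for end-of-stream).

i=0 t=1 v=5: → [0,7); WM=−∞
i=1 t=4 v=9: → [0,7); WM=−∞
i=2 t=6 v=6: → [5,12),[0,7); WM=6
i=3 t=10 v=1: → [10,17),[5,12); WM=6
i=4 t=16 v=9: → [15,22),[10,17); WM=6
i=5 t=21 v=3: → [20,27),[15,22); WM=21; [0,7) fires=3 [5,12) fires=2 [10,17) fires=2
i=6 t=29 v=5: → [25,32); WM=21
i=7 t=23 v=7: → [20,27); WM=21

5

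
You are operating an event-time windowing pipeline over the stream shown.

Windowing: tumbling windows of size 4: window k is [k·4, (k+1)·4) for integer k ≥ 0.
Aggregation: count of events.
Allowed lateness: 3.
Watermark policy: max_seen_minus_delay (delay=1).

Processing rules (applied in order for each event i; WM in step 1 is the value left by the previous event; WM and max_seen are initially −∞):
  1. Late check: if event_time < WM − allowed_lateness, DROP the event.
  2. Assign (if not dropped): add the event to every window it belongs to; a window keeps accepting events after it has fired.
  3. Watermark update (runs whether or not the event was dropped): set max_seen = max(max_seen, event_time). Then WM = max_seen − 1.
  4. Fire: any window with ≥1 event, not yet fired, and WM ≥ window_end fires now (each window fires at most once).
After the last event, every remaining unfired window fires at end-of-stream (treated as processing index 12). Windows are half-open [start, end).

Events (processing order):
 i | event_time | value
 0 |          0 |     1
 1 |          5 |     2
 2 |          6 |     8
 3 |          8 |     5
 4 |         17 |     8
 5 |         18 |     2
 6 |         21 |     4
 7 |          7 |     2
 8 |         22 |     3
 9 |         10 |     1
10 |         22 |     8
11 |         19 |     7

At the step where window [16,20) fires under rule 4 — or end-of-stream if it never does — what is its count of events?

2

i=0 t=0 v=1: → [0,4); WM=-1
i=1 t=5 v=2: → [4,8); WM=4; [0,4) fires=1
i=2 t=6 v=8: → [4,8); WM=5
i=3 t=8 v=5: → [8,12); WM=7
i=4 t=17 v=8: → [16,20); WM=16; [4,8) fires=2 [8,12) fires=1
i=5 t=18 v=2: → [16,20); WM=17
i=6 t=21 v=4: → [20,24); WM=20; [16,20) fires=2
i=7 t=7 v=2: DROP (t<20-3); WM=20
i=8 t=22 v=3: → [20,24); WM=21
i=9 t=10 v=1: DROP (t<21-3); WM=21
i=10 t=22 v=8: → [20,24); WM=21
i=11 t=19 v=7: → [16,20); WM=21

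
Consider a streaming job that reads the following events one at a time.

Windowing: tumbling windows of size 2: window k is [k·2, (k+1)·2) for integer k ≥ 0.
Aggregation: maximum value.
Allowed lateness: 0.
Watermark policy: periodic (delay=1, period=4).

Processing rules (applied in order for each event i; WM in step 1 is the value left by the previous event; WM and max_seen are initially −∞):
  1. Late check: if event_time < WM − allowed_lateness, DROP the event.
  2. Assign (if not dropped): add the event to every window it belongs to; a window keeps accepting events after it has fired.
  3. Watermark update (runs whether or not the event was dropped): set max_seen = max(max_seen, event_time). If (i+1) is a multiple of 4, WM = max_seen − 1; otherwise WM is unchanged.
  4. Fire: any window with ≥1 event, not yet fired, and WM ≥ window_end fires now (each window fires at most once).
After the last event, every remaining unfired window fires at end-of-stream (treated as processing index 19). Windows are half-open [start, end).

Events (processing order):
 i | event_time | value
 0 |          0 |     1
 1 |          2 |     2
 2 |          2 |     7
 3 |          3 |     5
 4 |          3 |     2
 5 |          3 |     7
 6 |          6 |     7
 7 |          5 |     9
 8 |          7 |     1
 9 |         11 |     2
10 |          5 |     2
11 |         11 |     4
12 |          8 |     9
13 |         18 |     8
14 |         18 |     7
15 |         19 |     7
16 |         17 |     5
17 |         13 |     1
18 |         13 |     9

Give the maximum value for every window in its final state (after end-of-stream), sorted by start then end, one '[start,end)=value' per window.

i=0 t=0 v=1: → [0,2); WM=−∞
i=1 t=2 v=2: → [2,4); WM=−∞
i=2 t=2 v=7: → [2,4); WM=−∞
i=3 t=3 v=5: → [2,4); WM=2; [0,2) fires=1
i=4 t=3 v=2: → [2,4); WM=2
i=5 t=3 v=7: → [2,4); WM=2
i=6 t=6 v=7: → [6,8); WM=2
i=7 t=5 v=9: → [4,6); WM=5; [2,4) fires=7
i=8 t=7 v=1: → [6,8); WM=5
i=9 t=11 v=2: → [10,12); WM=5
i=10 t=5 v=2: → [4,6); WM=5
i=11 t=11 v=4: → [10,12); WM=10; [4,6) fires=9 [6,8) fires=7
i=12 t=8 v=9: DROP (t<10-0); WM=10
i=13 t=18 v=8: → [18,20); WM=10
i=14 t=18 v=7: → [18,20); WM=10
i=15 t=19 v=7: → [18,20); WM=18; [10,12) fires=4
i=16 t=17 v=5: DROP (t<18-0); WM=18
i=17 t=13 v=1: DROP (t<18-0); WM=18
i=18 t=13 v=9: DROP (t<18-0); WM=18

[0,2)=1 [2,4)=7 [4,6)=9 [6,8)=7 [10,12)=4 [18,20)=8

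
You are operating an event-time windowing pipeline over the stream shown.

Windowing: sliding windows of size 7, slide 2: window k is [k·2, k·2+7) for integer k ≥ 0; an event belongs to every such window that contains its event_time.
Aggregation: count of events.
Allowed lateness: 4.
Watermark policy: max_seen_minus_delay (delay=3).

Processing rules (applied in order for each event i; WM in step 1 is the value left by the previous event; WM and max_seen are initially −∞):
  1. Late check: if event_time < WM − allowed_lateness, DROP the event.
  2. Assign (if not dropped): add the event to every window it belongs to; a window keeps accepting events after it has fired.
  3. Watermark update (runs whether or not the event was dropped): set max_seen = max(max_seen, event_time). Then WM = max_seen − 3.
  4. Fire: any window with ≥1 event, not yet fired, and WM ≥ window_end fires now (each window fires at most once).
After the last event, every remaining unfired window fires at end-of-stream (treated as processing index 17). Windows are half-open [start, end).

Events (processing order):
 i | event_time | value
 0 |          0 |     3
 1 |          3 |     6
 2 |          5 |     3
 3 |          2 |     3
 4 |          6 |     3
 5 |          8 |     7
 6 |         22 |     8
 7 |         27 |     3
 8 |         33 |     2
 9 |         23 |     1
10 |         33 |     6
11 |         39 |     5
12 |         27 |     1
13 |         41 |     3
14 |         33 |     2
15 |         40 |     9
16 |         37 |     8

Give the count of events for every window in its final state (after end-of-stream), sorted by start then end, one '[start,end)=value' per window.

i=0 t=0 v=3: → [0,7); WM=-3
i=1 t=3 v=6: → [2,9),[0,7); WM=0
i=2 t=5 v=3: → [4,11),[2,9),[0,7); WM=2
i=3 t=2 v=3: → [2,9),[0,7); WM=2
i=4 t=6 v=3: → [6,13),[4,11),[2,9),[0,7); WM=3
i=5 t=8 v=7: → [8,15),[6,13),[4,11),[2,9); WM=5
i=6 t=22 v=8: → [22,29),[20,27),[18,25),[16,23); WM=19; [0,7) fires=5 [2,9) fires=5 [4,11) fires=3 [6,13) fires=2 [8,15) fires=1
i=7 t=27 v=3: → [26,33),[24,31),[22,29); WM=24; [16,23) fires=1
i=8 t=33 v=2: → [32,39),[30,37),[28,35); WM=30; [18,25) fires=1 [20,27) fires=1 [22,29) fires=2
i=9 t=23 v=1: DROP (t<30-4); WM=30
i=10 t=33 v=6: → [32,39),[30,37),[28,35); WM=30
i=11 t=39 v=5: → [38,45),[36,43),[34,41); WM=36; [24,31) fires=1 [26,33) fires=1 [28,35) fires=2
i=12 t=27 v=1: DROP (t<36-4); WM=36
i=13 t=41 v=3: → [40,47),[38,45),[36,43); WM=38; [30,37) fires=2
i=14 t=33 v=2: DROP (t<38-4); WM=38
i=15 t=40 v=9: → [40,47),[38,45),[36,43),[34,41); WM=38
i=16 t=37 v=8: → [36,43),[34,41),[32,39); WM=38

[0,7)=5 [2,9)=5 [4,11)=3 [6,13)=2 [8,15)=1 [16,23)=1 [18,25)=1 [20,27)=1 [22,29)=2 [24,31)=1 [26,33)=1 [28,35)=2 [30,37)=2 [32,39)=3 [34,41)=3 [36,43)=4 [38,45)=3 [40,47)=2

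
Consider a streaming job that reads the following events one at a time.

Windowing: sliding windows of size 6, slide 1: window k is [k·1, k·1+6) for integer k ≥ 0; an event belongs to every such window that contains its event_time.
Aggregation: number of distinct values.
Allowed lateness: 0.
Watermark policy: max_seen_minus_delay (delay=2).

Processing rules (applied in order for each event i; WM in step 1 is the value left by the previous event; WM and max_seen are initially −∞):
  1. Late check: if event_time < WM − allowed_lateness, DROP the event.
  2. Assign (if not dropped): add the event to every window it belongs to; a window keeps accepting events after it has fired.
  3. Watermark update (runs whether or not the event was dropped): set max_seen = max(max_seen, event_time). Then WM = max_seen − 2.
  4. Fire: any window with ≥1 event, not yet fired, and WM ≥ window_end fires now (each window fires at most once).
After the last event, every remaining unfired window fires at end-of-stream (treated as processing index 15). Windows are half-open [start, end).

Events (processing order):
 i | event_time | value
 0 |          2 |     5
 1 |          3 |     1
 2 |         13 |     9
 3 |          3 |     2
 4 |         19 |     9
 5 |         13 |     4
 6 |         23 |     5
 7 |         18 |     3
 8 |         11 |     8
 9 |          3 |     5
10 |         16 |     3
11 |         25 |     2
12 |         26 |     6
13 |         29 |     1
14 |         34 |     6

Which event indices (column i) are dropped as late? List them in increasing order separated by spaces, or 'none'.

3 5 7 8 9 10

i=0 t=2 v=5: → [2,8),[1,7),[0,6); WM=0
i=1 t=3 v=1: → [3,9),[2,8),[1,7),[0,6); WM=1
i=2 t=13 v=9: → [13,19),[12,18),[11,17),[10,16),[9,15),[8,14); WM=11; [0,6) fires=2 [1,7) fires=2 [2,8) fires=2 [3,9) fires=1
i=3 t=3 v=2: DROP (t<11-0); WM=11
i=4 t=19 v=9: → [19,25),[18,24),[17,23),[16,22),[15,21),[14,20); WM=17; [8,14) fires=1 [9,15) fires=1 [10,16) fires=1 [11,17) fires=1
i=5 t=13 v=4: DROP (t<17-0); WM=17
i=6 t=23 v=5: → [23,29),[22,28),[21,27),[20,26),[19,25),[18,24); WM=21; [12,18) fires=1 [13,19) fires=1 [14,20) fires=1 [15,21) fires=1
i=7 t=18 v=3: DROP (t<21-0); WM=21
i=8 t=11 v=8: DROP (t<21-0); WM=21
i=9 t=3 v=5: DROP (t<21-0); WM=21
i=10 t=16 v=3: DROP (t<21-0); WM=21
i=11 t=25 v=2: → [25,31),[24,30),[23,29),[22,28),[21,27),[20,26); WM=23; [16,22) fires=1 [17,23) fires=1
i=12 t=26 v=6: → [26,32),[25,31),[24,30),[23,29),[22,28),[21,27); WM=24; [18,24) fires=2
i=13 t=29 v=1: → [29,35),[28,34),[27,33),[26,32),[25,31),[24,30); WM=27; [19,25) fires=2 [20,26) fires=2 [21,27) fires=3
i=14 t=34 v=6: → [34,40),[33,39),[32,38),[31,37),[30,36),[29,35); WM=32; [22,28) fires=3 [23,29) fires=3 [24,30) fires=3 [25,31) fires=3 [26,32) fires=2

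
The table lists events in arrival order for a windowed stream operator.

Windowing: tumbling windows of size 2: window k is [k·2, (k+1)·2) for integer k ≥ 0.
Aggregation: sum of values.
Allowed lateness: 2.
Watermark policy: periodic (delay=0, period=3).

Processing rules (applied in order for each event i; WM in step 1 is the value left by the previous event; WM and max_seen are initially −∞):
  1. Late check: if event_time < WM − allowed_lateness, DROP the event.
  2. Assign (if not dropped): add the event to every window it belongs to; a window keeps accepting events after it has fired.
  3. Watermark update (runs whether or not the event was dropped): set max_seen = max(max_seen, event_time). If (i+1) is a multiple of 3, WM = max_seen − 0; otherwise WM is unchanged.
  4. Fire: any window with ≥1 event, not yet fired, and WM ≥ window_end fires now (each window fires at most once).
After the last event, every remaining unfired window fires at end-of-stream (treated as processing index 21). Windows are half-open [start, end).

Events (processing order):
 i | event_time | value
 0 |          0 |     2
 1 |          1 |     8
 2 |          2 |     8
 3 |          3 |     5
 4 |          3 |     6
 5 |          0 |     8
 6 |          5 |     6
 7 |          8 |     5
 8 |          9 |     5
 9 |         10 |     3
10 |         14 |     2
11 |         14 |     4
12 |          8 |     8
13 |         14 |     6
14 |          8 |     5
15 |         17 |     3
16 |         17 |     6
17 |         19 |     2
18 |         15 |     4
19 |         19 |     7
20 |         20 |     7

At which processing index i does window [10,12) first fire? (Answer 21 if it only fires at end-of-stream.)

11

i=0 t=0 v=2: → [0,2); WM=−∞
i=1 t=1 v=8: → [0,2); WM=−∞
i=2 t=2 v=8: → [2,4); WM=2; [0,2) fires=10
i=3 t=3 v=5: → [2,4); WM=2
i=4 t=3 v=6: → [2,4); WM=2
i=5 t=0 v=8: → [0,2); WM=3
i=6 t=5 v=6: → [4,6); WM=3
i=7 t=8 v=5: → [8,10); WM=3
i=8 t=9 v=5: → [8,10); WM=9; [2,4) fires=19 [4,6) fires=6
i=9 t=10 v=3: → [10,12); WM=9
i=10 t=14 v=2: → [14,16); WM=9
i=11 t=14 v=4: → [14,16); WM=14; [8,10) fires=10 [10,12) fires=3
i=12 t=8 v=8: DROP (t<14-2); WM=14
i=13 t=14 v=6: → [14,16); WM=14
i=14 t=8 v=5: DROP (t<14-2); WM=14
i=15 t=17 v=3: → [16,18); WM=14
i=16 t=17 v=6: → [16,18); WM=14
i=17 t=19 v=2: → [18,20); WM=19; [14,16) fires=12 [16,18) fires=9
i=18 t=15 v=4: DROP (t<19-2); WM=19
i=19 t=19 v=7: → [18,20); WM=19
i=20 t=20 v=7: → [20,22); WM=20; [18,20) fires=9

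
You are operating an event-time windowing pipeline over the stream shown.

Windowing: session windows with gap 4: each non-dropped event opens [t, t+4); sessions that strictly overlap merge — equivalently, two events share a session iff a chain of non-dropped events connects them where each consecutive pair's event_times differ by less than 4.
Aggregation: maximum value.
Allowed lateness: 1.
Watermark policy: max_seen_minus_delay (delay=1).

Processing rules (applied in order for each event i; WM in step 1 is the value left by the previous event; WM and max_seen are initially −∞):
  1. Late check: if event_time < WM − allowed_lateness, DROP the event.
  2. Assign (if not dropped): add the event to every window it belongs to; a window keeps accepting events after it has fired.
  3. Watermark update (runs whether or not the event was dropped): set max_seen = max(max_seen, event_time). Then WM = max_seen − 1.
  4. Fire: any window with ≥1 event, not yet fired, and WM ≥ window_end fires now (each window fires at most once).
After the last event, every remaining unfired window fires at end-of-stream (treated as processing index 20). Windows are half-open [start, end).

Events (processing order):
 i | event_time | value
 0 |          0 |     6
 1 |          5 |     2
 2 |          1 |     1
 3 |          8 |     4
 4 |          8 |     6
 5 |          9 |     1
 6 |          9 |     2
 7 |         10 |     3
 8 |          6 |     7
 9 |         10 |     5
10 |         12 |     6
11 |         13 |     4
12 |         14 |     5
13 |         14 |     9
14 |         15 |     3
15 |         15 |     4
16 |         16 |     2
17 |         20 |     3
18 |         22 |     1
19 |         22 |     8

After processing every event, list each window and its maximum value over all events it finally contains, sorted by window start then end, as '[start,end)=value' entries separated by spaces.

[0,4)=6 [5,20)=9 [20,26)=8

i=0 t=0 v=6: → [0,4); WM=-1
i=1 t=5 v=2: → [5,9); WM=4
i=2 t=1 v=1: DROP (t<4-1); WM=4
i=3 t=8 v=4: → [5,12); WM=7
i=4 t=8 v=6: → [5,12); WM=7
i=5 t=9 v=1: → [5,13); WM=8
i=6 t=9 v=2: → [5,13); WM=8
i=7 t=10 v=3: → [5,14); WM=9
i=8 t=6 v=7: DROP (t<9-1); WM=9
i=9 t=10 v=5: → [5,14); WM=9
i=10 t=12 v=6: → [5,16); WM=11
i=11 t=13 v=4: → [5,17); WM=12
i=12 t=14 v=5: → [5,18); WM=13
i=13 t=14 v=9: → [5,18); WM=13
i=14 t=15 v=3: → [5,19); WM=14
i=15 t=15 v=4: → [5,19); WM=14
i=16 t=16 v=2: → [5,20); WM=15
i=17 t=20 v=3: → [20,24); WM=19
i=18 t=22 v=1: → [20,26); WM=21
i=19 t=22 v=8: → [20,26); WM=21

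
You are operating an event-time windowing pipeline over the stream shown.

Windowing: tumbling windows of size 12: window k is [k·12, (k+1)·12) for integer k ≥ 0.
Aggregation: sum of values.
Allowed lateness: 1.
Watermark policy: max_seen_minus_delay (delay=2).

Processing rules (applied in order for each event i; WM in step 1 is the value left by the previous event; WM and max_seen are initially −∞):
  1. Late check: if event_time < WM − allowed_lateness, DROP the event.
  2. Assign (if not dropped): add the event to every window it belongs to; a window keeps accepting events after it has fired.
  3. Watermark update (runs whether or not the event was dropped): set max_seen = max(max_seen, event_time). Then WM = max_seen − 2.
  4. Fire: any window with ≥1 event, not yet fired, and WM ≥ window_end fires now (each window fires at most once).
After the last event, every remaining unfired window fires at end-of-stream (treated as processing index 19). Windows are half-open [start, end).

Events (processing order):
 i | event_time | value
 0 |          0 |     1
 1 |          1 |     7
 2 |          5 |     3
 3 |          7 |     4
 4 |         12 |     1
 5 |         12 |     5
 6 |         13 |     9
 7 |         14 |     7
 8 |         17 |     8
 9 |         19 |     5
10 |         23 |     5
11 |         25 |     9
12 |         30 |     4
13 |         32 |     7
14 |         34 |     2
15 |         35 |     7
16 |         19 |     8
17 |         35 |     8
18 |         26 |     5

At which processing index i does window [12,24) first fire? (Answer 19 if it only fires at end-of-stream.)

12

i=0 t=0 v=1: → [0,12); WM=-2
i=1 t=1 v=7: → [0,12); WM=-1
i=2 t=5 v=3: → [0,12); WM=3
i=3 t=7 v=4: → [0,12); WM=5
i=4 t=12 v=1: → [12,24); WM=10
i=5 t=12 v=5: → [12,24); WM=10
i=6 t=13 v=9: → [12,24); WM=11
i=7 t=14 v=7: → [12,24); WM=12; [0,12) fires=15
i=8 t=17 v=8: → [12,24); WM=15
i=9 t=19 v=5: → [12,24); WM=17
i=10 t=23 v=5: → [12,24); WM=21
i=11 t=25 v=9: → [24,36); WM=23
i=12 t=30 v=4: → [24,36); WM=28; [12,24) fires=40
i=13 t=32 v=7: → [24,36); WM=30
i=14 t=34 v=2: → [24,36); WM=32
i=15 t=35 v=7: → [24,36); WM=33
i=16 t=19 v=8: DROP (t<33-1); WM=33
i=17 t=35 v=8: → [24,36); WM=33
i=18 t=26 v=5: DROP (t<33-1); WM=33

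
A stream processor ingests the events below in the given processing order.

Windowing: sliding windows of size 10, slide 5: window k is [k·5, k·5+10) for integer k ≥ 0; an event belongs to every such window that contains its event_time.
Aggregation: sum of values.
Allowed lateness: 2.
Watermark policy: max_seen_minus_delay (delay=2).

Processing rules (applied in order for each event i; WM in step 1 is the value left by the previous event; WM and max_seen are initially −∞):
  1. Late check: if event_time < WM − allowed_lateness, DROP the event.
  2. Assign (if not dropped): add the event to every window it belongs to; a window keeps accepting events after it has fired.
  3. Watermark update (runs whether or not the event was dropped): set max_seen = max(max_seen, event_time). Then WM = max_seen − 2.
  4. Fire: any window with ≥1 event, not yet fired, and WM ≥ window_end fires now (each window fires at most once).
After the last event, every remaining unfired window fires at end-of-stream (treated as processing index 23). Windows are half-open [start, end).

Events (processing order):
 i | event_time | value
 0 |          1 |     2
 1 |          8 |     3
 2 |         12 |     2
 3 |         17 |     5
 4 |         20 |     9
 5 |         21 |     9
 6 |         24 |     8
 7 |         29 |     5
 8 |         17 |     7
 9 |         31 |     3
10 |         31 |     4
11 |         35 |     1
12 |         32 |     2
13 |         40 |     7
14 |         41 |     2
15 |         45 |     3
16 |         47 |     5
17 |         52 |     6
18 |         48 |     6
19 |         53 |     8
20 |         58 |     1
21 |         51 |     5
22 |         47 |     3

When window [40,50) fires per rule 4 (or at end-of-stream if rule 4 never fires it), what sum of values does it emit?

17

i=0 t=1 v=2: → [0,10); WM=-1
i=1 t=8 v=3: → [5,15),[0,10); WM=6
i=2 t=12 v=2: → [10,20),[5,15); WM=10; [0,10) fires=5
i=3 t=17 v=5: → [15,25),[10,20); WM=15; [5,15) fires=5
i=4 t=20 v=9: → [20,30),[15,25); WM=18
i=5 t=21 v=9: → [20,30),[15,25); WM=19
i=6 t=24 v=8: → [20,30),[15,25); WM=22; [10,20) fires=7
i=7 t=29 v=5: → [25,35),[20,30); WM=27; [15,25) fires=31
i=8 t=17 v=7: DROP (t<27-2); WM=27
i=9 t=31 v=3: → [30,40),[25,35); WM=29
i=10 t=31 v=4: → [30,40),[25,35); WM=29
i=11 t=35 v=1: → [35,45),[30,40); WM=33; [20,30) fires=31
i=12 t=32 v=2: → [30,40),[25,35); WM=33
i=13 t=40 v=7: → [40,50),[35,45); WM=38; [25,35) fires=14
i=14 t=41 v=2: → [40,50),[35,45); WM=39
i=15 t=45 v=3: → [45,55),[40,50); WM=43; [30,40) fires=10
i=16 t=47 v=5: → [45,55),[40,50); WM=45; [35,45) fires=10
i=17 t=52 v=6: → [50,60),[45,55); WM=50; [40,50) fires=17
i=18 t=48 v=6: → [45,55),[40,50); WM=50
i=19 t=53 v=8: → [50,60),[45,55); WM=51
i=20 t=58 v=1: → [55,65),[50,60); WM=56; [45,55) fires=28
i=21 t=51 v=5: DROP (t<56-2); WM=56
i=22 t=47 v=3: DROP (t<56-2); WM=56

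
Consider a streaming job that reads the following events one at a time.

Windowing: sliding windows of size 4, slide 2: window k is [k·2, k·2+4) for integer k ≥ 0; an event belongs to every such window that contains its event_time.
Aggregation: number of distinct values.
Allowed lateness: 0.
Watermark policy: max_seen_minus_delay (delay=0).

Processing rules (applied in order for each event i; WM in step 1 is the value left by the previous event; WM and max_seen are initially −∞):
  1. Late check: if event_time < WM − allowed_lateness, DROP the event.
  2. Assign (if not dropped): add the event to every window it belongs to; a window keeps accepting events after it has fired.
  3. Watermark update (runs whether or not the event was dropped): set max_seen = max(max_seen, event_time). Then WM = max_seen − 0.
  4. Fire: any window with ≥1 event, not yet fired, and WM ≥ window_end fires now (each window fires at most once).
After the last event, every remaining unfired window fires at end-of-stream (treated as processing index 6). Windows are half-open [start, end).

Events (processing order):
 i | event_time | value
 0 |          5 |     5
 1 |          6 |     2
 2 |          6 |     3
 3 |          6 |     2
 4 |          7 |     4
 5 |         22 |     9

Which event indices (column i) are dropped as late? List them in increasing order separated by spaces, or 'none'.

i=0 t=5 v=5: → [4,8),[2,6); WM=5
i=1 t=6 v=2: → [6,10),[4,8); WM=6; [2,6) fires=1
i=2 t=6 v=3: → [6,10),[4,8); WM=6
i=3 t=6 v=2: → [6,10),[4,8); WM=6
i=4 t=7 v=4: → [6,10),[4,8); WM=7
i=5 t=22 v=9: → [22,26),[20,24); WM=22; [4,8) fires=4 [6,10) fires=3

none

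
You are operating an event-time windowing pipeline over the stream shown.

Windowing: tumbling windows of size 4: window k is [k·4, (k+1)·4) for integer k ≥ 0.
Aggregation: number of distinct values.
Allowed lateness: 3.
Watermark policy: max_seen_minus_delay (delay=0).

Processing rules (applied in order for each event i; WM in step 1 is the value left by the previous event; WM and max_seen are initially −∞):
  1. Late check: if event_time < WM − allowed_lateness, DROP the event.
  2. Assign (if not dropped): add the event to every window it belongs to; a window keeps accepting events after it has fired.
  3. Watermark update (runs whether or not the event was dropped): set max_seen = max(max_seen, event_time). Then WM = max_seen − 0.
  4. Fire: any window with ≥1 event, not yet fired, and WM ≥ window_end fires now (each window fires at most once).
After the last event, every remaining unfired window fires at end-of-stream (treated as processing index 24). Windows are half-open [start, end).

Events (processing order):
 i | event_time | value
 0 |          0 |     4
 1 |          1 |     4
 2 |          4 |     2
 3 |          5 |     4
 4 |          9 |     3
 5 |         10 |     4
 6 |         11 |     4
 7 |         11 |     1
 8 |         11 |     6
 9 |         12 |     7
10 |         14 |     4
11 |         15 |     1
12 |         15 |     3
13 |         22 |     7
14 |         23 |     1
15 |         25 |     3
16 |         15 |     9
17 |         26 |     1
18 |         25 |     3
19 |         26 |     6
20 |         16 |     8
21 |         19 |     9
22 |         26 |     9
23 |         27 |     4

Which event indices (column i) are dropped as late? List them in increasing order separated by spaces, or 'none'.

i=0 t=0 v=4: → [0,4); WM=0
i=1 t=1 v=4: → [0,4); WM=1
i=2 t=4 v=2: → [4,8); WM=4; [0,4) fires=1
i=3 t=5 v=4: → [4,8); WM=5
i=4 t=9 v=3: → [8,12); WM=9; [4,8) fires=2
i=5 t=10 v=4: → [8,12); WM=10
i=6 t=11 v=4: → [8,12); WM=11
i=7 t=11 v=1: → [8,12); WM=11
i=8 t=11 v=6: → [8,12); WM=11
i=9 t=12 v=7: → [12,16); WM=12; [8,12) fires=4
i=10 t=14 v=4: → [12,16); WM=14
i=11 t=15 v=1: → [12,16); WM=15
i=12 t=15 v=3: → [12,16); WM=15
i=13 t=22 v=7: → [20,24); WM=22; [12,16) fires=4
i=14 t=23 v=1: → [20,24); WM=23
i=15 t=25 v=3: → [24,28); WM=25; [20,24) fires=2
i=16 t=15 v=9: DROP (t<25-3); WM=25
i=17 t=26 v=1: → [24,28); WM=26
i=18 t=25 v=3: → [24,28); WM=26
i=19 t=26 v=6: → [24,28); WM=26
i=20 t=16 v=8: DROP (t<26-3); WM=26
i=21 t=19 v=9: DROP (t<26-3); WM=26
i=22 t=26 v=9: → [24,28); WM=26
i=23 t=27 v=4: → [24,28); WM=27

16 20 21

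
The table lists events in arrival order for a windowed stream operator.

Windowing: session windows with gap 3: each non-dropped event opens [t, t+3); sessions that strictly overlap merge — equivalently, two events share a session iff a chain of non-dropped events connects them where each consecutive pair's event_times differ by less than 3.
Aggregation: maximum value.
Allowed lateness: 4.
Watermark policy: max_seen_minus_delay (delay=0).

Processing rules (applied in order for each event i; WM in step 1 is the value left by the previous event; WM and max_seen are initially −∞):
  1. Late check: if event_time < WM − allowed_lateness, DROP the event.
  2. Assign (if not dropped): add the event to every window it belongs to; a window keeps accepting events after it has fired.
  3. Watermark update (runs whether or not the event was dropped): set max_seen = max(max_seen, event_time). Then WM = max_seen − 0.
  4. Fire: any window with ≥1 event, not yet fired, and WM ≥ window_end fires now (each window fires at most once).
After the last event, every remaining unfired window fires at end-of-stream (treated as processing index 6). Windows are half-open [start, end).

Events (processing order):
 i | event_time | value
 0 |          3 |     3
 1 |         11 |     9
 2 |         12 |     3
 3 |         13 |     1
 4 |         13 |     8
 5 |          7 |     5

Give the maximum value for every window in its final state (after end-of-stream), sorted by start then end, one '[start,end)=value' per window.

i=0 t=3 v=3: → [3,6); WM=3
i=1 t=11 v=9: → [11,14); WM=11
i=2 t=12 v=3: → [11,15); WM=12
i=3 t=13 v=1: → [11,16); WM=13
i=4 t=13 v=8: → [11,16); WM=13
i=5 t=7 v=5: DROP (t<13-4); WM=13

[3,6)=3 [11,16)=9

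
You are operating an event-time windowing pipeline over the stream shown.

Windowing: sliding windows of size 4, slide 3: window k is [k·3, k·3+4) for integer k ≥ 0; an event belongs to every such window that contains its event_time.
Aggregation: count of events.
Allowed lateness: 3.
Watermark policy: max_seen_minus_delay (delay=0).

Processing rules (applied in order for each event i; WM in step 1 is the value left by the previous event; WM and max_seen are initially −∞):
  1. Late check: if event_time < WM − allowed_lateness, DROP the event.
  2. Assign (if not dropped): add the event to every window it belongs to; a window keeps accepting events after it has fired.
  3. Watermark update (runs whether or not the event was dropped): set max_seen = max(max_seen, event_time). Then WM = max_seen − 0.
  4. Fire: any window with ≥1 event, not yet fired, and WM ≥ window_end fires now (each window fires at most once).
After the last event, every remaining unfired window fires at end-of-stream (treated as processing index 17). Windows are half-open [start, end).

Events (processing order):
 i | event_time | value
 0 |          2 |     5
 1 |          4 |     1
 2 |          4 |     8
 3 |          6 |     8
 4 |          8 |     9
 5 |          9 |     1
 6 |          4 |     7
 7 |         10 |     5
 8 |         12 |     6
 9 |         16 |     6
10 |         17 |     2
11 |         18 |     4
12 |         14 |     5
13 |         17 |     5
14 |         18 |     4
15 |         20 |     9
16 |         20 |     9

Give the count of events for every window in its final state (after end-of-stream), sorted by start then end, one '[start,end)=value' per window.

[0,4)=1 [3,7)=3 [6,10)=3 [9,13)=3 [12,16)=1 [15,19)=5 [18,22)=4

i=0 t=2 v=5: → [0,4); WM=2
i=1 t=4 v=1: → [3,7); WM=4; [0,4) fires=1
i=2 t=4 v=8: → [3,7); WM=4
i=3 t=6 v=8: → [6,10),[3,7); WM=6
i=4 t=8 v=9: → [6,10); WM=8; [3,7) fires=3
i=5 t=9 v=1: → [9,13),[6,10); WM=9
i=6 t=4 v=7: DROP (t<9-3); WM=9
i=7 t=10 v=5: → [9,13); WM=10; [6,10) fires=3
i=8 t=12 v=6: → [12,16),[9,13); WM=12
i=9 t=16 v=6: → [15,19); WM=16; [9,13) fires=3 [12,16) fires=1
i=10 t=17 v=2: → [15,19); WM=17
i=11 t=18 v=4: → [18,22),[15,19); WM=18
i=12 t=14 v=5: DROP (t<18-3); WM=18
i=13 t=17 v=5: → [15,19); WM=18
i=14 t=18 v=4: → [18,22),[15,19); WM=18
i=15 t=20 v=9: → [18,22); WM=20; [15,19) fires=5
i=16 t=20 v=9: → [18,22); WM=20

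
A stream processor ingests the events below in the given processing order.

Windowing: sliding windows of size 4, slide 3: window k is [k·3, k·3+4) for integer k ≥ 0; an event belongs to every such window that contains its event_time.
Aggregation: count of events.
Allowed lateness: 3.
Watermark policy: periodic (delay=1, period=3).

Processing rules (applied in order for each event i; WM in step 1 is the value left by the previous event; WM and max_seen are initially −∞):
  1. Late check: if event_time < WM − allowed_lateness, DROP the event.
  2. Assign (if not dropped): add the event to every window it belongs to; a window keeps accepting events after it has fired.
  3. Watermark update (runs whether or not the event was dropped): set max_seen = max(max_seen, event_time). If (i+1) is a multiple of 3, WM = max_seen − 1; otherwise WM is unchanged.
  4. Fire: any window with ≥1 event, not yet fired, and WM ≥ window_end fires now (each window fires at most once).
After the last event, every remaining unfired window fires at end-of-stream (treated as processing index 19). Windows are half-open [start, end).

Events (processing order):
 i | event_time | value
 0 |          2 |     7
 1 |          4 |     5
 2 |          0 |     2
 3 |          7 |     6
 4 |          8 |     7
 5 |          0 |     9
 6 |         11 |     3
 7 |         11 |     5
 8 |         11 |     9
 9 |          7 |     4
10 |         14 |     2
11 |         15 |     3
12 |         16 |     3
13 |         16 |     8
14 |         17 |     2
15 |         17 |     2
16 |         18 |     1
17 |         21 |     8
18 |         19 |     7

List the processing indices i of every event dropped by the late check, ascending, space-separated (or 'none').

none

i=0 t=2 v=7: → [0,4); WM=−∞
i=1 t=4 v=5: → [3,7); WM=−∞
i=2 t=0 v=2: → [0,4); WM=3
i=3 t=7 v=6: → [6,10); WM=3
i=4 t=8 v=7: → [6,10); WM=3
i=5 t=0 v=9: → [0,4); WM=7; [0,4) fires=3 [3,7) fires=1
i=6 t=11 v=3: → [9,13); WM=7
i=7 t=11 v=5: → [9,13); WM=7
i=8 t=11 v=9: → [9,13); WM=10; [6,10) fires=2
i=9 t=7 v=4: → [6,10); WM=10
i=10 t=14 v=2: → [12,16); WM=10
i=11 t=15 v=3: → [15,19),[12,16); WM=14; [9,13) fires=3
i=12 t=16 v=3: → [15,19); WM=14
i=13 t=16 v=8: → [15,19); WM=14
i=14 t=17 v=2: → [15,19); WM=16; [12,16) fires=2
i=15 t=17 v=2: → [15,19); WM=16
i=16 t=18 v=1: → [18,22),[15,19); WM=16
i=17 t=21 v=8: → [21,25),[18,22); WM=20; [15,19) fires=6
i=18 t=19 v=7: → [18,22); WM=20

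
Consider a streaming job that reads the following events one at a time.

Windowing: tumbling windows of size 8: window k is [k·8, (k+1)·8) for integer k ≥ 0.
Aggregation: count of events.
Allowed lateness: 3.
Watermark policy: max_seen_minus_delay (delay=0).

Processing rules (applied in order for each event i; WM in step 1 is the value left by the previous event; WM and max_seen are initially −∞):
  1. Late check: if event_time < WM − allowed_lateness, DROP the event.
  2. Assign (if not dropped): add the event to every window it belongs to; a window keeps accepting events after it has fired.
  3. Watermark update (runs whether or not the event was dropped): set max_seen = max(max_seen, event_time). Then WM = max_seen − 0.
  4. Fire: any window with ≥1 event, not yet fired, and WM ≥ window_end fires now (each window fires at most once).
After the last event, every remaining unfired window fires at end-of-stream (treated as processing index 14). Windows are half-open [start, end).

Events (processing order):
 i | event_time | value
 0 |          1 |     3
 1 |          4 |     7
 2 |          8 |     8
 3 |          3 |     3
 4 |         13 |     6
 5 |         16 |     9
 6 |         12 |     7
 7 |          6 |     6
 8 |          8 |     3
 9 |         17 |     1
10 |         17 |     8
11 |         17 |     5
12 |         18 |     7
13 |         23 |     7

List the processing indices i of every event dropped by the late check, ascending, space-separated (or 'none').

3 6 7 8

i=0 t=1 v=3: → [0,8); WM=1
i=1 t=4 v=7: → [0,8); WM=4
i=2 t=8 v=8: → [8,16); WM=8; [0,8) fires=2
i=3 t=3 v=3: DROP (t<8-3); WM=8
i=4 t=13 v=6: → [8,16); WM=13
i=5 t=16 v=9: → [16,24); WM=16; [8,16) fires=2
i=6 t=12 v=7: DROP (t<16-3); WM=16
i=7 t=6 v=6: DROP (t<16-3); WM=16
i=8 t=8 v=3: DROP (t<16-3); WM=16
i=9 t=17 v=1: → [16,24); WM=17
i=10 t=17 v=8: → [16,24); WM=17
i=11 t=17 v=5: → [16,24); WM=17
i=12 t=18 v=7: → [16,24); WM=18
i=13 t=23 v=7: → [16,24); WM=23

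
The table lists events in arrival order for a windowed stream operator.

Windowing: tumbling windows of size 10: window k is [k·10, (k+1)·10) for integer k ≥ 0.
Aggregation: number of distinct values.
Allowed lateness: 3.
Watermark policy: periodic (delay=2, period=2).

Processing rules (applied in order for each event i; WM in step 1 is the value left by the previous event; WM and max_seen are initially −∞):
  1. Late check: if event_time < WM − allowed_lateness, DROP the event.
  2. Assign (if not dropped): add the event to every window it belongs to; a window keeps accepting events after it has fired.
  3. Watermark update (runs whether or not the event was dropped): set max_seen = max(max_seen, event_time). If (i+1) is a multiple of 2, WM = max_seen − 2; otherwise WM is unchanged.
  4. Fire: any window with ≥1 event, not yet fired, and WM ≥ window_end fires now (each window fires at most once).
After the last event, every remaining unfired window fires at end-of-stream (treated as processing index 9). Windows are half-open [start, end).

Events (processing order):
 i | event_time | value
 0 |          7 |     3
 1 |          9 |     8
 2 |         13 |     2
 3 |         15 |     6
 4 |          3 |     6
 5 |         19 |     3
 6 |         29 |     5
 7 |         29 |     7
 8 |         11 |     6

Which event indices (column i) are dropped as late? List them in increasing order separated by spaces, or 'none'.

i=0 t=7 v=3: → [0,10); WM=−∞
i=1 t=9 v=8: → [0,10); WM=7
i=2 t=13 v=2: → [10,20); WM=7
i=3 t=15 v=6: → [10,20); WM=13; [0,10) fires=2
i=4 t=3 v=6: DROP (t<13-3); WM=13
i=5 t=19 v=3: → [10,20); WM=17
i=6 t=29 v=5: → [20,30); WM=17
i=7 t=29 v=7: → [20,30); WM=27; [10,20) fires=3
i=8 t=11 v=6: DROP (t<27-3); WM=27

4 8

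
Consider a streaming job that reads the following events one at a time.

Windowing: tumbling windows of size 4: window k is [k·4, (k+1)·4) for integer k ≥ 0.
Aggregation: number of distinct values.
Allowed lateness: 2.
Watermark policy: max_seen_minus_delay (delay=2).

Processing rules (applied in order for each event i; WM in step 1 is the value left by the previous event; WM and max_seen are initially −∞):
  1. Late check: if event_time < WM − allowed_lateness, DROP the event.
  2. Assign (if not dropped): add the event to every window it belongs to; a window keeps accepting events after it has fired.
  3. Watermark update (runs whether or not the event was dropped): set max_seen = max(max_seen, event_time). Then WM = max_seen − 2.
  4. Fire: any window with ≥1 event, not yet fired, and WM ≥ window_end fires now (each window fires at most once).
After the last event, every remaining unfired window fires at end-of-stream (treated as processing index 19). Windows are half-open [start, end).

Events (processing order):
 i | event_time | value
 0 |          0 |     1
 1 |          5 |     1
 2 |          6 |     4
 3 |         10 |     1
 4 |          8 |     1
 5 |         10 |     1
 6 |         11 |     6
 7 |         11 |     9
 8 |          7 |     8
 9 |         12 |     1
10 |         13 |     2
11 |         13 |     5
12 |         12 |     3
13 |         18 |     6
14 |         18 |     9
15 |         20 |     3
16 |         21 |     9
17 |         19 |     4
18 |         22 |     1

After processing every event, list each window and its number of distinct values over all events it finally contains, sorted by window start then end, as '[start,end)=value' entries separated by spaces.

[0,4)=1 [4,8)=3 [8,12)=3 [12,16)=4 [16,20)=3 [20,24)=3

i=0 t=0 v=1: → [0,4); WM=-2
i=1 t=5 v=1: → [4,8); WM=3
i=2 t=6 v=4: → [4,8); WM=4; [0,4) fires=1
i=3 t=10 v=1: → [8,12); WM=8; [4,8) fires=2
i=4 t=8 v=1: → [8,12); WM=8
i=5 t=10 v=1: → [8,12); WM=8
i=6 t=11 v=6: → [8,12); WM=9
i=7 t=11 v=9: → [8,12); WM=9
i=8 t=7 v=8: → [4,8); WM=9
i=9 t=12 v=1: → [12,16); WM=10
i=10 t=13 v=2: → [12,16); WM=11
i=11 t=13 v=5: → [12,16); WM=11
i=12 t=12 v=3: → [12,16); WM=11
i=13 t=18 v=6: → [16,20); WM=16; [8,12) fires=3 [12,16) fires=4
i=14 t=18 v=9: → [16,20); WM=16
i=15 t=20 v=3: → [20,24); WM=18
i=16 t=21 v=9: → [20,24); WM=19
i=17 t=19 v=4: → [16,20); WM=19
i=18 t=22 v=1: → [20,24); WM=20; [16,20) fires=3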